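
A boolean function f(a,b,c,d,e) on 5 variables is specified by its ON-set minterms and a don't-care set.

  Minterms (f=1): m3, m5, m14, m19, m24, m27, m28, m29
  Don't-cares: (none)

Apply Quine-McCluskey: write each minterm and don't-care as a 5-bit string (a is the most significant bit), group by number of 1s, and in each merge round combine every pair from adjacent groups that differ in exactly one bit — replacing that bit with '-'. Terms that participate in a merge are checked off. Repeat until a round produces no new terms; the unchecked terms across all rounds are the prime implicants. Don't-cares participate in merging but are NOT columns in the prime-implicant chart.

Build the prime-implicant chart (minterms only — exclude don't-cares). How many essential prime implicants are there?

6

Round 0: 00011✓ 00101 01110 10011✓ 11000✓ 11011✓ 11100✓ 11101✓
Round 1: -0011 1-011 11-00 1110-
PIs = {-0011, 00101, 01110, 1-011, 11-00, 1110-}
Coverage chart:
  m3: -0011 ←essential
  m5: 00101 ←essential
  m14: 01110 ←essential
  m19: -0011,1-011
  m24: 11-00 ←essential
  m27: 1-011 ←essential
  m28: 11-00,1110-
  m29: 1110- ←essential
Essential: -0011, 00101, 01110, 1-011, 11-00, 1110-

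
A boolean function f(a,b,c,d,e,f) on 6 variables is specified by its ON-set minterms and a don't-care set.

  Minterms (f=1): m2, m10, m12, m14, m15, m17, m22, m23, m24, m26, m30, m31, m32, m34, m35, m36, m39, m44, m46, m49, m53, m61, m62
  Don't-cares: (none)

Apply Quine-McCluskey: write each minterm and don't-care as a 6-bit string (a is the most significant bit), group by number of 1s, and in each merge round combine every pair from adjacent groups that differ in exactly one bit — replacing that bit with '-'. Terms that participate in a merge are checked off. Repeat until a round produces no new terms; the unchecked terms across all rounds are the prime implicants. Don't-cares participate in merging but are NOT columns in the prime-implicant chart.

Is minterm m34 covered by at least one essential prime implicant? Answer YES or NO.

[col 0] 000010*, 001010*, 001100*, 001110*, 001111*, 010001*, 010110*, 010111*, 011000*, 011010*, 011110*, 011111*, 100000*, 100010*, 100011*, 100100*, 100111*, 101100*, 101110*, 110001*, 110101*, 111101*, 111110*
[col 1] -00010, -01100*, -01110*, -10001, -11110*, 0-1010*, 0-1110*, 0-1111*, 00-010, 001-10*, 0011-0*, 00111-*, 01-110*, 01-111*, 01011-*, 011-10*, 0110-0, 01111-*, 1-1110*, 10-100, 100-00, 100-11, 1000-0, 10001-, 1011-0*, 11-101, 110-01
[col 2] --1110, -011-0, 0-1-10, 0-111-, 01-11-
Prime implicants: --1110, -00010, -011-0, -10001, 0-1-10, 0-111-, 00-010, 01-11-, 0110-0, 10-100, 100-00, 100-11, 1000-0, 10001-, 11-101, 110-01
PI chart (minterm → PIs covering it):
  2 | -00010,00-010
  10 | 0-1-10,00-010
  12 | -011-0  (sole → essential)
  14 | --1110,-011-0,0-1-10,0-111-
  15 | 0-111-  (sole → essential)
  17 | -10001  (sole → essential)
  22 | 01-11-  (sole → essential)
  23 | 01-11-  (sole → essential)
  24 | 0110-0  (sole → essential)
  26 | 0-1-10,0110-0
  30 | --1110,0-1-10,0-111-,01-11-
  31 | 0-111-,01-11-
  32 | 100-00,1000-0
  34 | -00010,1000-0,10001-
  35 | 100-11,10001-
  36 | 10-100,100-00
  39 | 100-11  (sole → essential)
  44 | -011-0,10-100
  46 | --1110,-011-0
  49 | -10001,110-01
  53 | 11-101,110-01
  61 | 11-101  (sole → essential)
  62 | --1110  (sole → essential)
Essential prime implicants: --1110, -011-0, -10001, 0-111-, 01-11-, 0110-0, 100-11, 11-101

NO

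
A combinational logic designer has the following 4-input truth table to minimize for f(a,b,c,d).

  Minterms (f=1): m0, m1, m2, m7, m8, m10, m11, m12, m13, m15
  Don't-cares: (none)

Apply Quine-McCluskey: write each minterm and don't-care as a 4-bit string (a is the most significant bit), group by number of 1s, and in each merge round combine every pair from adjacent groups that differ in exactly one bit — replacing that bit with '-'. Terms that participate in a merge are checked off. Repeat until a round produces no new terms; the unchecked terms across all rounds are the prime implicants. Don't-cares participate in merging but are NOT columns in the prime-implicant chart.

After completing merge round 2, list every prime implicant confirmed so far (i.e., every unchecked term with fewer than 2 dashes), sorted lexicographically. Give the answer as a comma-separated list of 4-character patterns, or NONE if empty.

Round 0: 0000✓ 0001✓ 0010✓ 0111✓ 1000✓ 1010✓ 1011✓ 1100✓ 1101✓ 1111✓
Round 1: -000✓ -010✓ -111 00-0✓ 000- 1-00 1-11 10-0✓ 101- 11-1 110-
Round 2: -0-0
PIs = {-0-0, -111, 000-, 1-00, 1-11, 101-, 11-1, 110-}

-111, 000-, 1-00, 1-11, 101-, 11-1, 110-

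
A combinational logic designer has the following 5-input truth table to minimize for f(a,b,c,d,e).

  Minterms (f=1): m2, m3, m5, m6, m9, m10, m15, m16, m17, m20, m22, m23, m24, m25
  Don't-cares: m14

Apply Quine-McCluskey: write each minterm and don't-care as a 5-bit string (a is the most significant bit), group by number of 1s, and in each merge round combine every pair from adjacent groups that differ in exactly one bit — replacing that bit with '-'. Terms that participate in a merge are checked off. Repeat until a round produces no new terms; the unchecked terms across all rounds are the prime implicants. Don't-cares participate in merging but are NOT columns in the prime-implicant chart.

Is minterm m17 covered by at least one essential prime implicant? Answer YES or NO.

[col 0] 00010*, 00011*, 00101, 00110*, 01001*, 01010*, 01110*, 01111*, 10000*, 10001*, 10100*, 10110*, 10111*, 11000*, 11001*
[col 1] -0110, -1001, 0-010*, 0-110*, 00-10*, 0001-, 01-10*, 0111-, 1-000*, 1-001*, 10-00, 1000-*, 101-0, 1011-, 1100-*
[col 2] 0--10, 1-00-
Prime implicants: -0110, -1001, 0--10, 0001-, 00101, 0111-, 1-00-, 10-00, 101-0, 1011-
PI chart (minterm → PIs covering it):
  2 | 0--10,0001-
  3 | 0001-  (sole → essential)
  5 | 00101  (sole → essential)
  6 | -0110,0--10
  9 | -1001  (sole → essential)
  10 | 0--10  (sole → essential)
  15 | 0111-  (sole → essential)
  16 | 1-00-,10-00
  17 | 1-00-  (sole → essential)
  20 | 10-00,101-0
  22 | -0110,101-0,1011-
  23 | 1011-  (sole → essential)
  24 | 1-00-  (sole → essential)
  25 | -1001,1-00-
Essential prime implicants: -1001, 0--10, 0001-, 00101, 0111-, 1-00-, 1011-

YES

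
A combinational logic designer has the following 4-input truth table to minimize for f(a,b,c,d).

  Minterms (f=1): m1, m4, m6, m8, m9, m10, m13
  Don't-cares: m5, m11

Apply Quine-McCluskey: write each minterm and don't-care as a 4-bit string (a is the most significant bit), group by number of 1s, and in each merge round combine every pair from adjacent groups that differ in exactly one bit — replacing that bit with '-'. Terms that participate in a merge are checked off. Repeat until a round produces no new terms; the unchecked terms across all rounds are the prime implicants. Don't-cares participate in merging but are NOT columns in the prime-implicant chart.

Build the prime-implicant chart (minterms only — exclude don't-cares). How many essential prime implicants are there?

3

size-2^0 implicants → 0001(✓)  0100(✓)  0101(✓)  0110(✓)  1000(✓)  1001(✓)  1010(✓)  1011(✓)  1101(✓)
size-2^1 implicants → -001(✓)  -101(✓)  0-01(✓)  01-0  010-  1-01(✓)  10-0(✓)  10-1(✓)  100-(✓)  101-(✓)
size-2^2 implicants → --01  10--
Unchecked terms (primes): --01, 01-0, 010-, 10--
Minterm coverage:
  m1 ⊆ --01 [E]
  m4 ⊆ 01-0,010-
  m6 ⊆ 01-0 [E]
  m8 ⊆ 10-- [E]
  m9 ⊆ --01,10--
  m10 ⊆ 10-- [E]
  m13 ⊆ --01 [E]
E = {--01, 01-0, 10--}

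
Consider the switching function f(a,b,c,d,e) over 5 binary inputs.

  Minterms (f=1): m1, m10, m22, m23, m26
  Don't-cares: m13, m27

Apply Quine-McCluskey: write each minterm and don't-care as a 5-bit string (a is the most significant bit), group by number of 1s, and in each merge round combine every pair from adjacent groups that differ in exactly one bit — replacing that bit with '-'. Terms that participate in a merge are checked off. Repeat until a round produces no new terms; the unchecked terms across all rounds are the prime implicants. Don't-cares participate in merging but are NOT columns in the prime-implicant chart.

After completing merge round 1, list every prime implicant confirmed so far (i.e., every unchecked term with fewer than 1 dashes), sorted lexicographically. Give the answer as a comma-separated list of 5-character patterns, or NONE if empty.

00001, 01101

[col 0] 00001, 01010*, 01101, 10110*, 10111*, 11010*, 11011*
[col 1] -1010, 1011-, 1101-
Prime implicants: -1010, 00001, 01101, 1011-, 1101-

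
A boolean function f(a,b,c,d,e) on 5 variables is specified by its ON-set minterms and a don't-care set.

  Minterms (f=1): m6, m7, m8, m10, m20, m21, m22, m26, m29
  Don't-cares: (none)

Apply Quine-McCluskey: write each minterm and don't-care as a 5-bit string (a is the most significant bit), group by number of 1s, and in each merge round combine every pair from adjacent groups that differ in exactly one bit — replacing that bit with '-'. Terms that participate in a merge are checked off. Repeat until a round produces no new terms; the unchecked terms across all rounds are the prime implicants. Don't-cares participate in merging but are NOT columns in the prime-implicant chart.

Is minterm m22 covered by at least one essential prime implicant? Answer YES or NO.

NO

size-2^0 implicants → 00110(✓)  00111(✓)  01000(✓)  01010(✓)  10100(✓)  10101(✓)  10110(✓)  11010(✓)  11101(✓)
size-2^1 implicants → -0110  -1010  0011-  010-0  1-101  101-0  1010-
Unchecked terms (primes): -0110, -1010, 0011-, 010-0, 1-101, 101-0, 1010-
Minterm coverage:
  m6 ⊆ -0110,0011-
  m7 ⊆ 0011- [E]
  m8 ⊆ 010-0 [E]
  m10 ⊆ -1010,010-0
  m20 ⊆ 101-0,1010-
  m21 ⊆ 1-101,1010-
  m22 ⊆ -0110,101-0
  m26 ⊆ -1010 [E]
  m29 ⊆ 1-101 [E]
E = {-1010, 0011-, 010-0, 1-101}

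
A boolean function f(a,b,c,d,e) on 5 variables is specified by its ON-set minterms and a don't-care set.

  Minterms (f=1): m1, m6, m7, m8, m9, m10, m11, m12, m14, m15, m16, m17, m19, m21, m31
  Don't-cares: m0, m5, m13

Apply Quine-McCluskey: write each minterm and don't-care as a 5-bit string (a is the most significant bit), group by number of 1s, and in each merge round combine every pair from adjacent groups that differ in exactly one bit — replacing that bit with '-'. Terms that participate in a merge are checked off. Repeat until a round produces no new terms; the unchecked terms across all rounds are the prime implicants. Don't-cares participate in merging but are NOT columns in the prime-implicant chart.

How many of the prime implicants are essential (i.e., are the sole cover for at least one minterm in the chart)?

[col 0] 00000*, 00001*, 00101*, 00110*, 00111*, 01000*, 01001*, 01010*, 01011*, 01100*, 01101*, 01110*, 01111*, 10000*, 10001*, 10011*, 10101*, 11111*
[col 1] -0000*, -0001*, -0101*, -1111, 0-000*, 0-001*, 0-101*, 0-110*, 0-111*, 00-01*, 0000-*, 001-1*, 0011-*, 01-00*, 01-01*, 01-10*, 01-11*, 010-0*, 010-1*, 0100-*, 0101-*, 011-0*, 011-1*, 0110-*, 0111-*, 10-01*, 100-1, 1000-*
[col 2] -0-01, -000-, 0--01, 0-00-, 0-1-1, 0-11-, 01--0*, 01--1*, 01-0-*, 01-1-*, 010--*, 011--*
[col 3] 01---
Prime implicants: -0-01, -000-, -1111, 0--01, 0-00-, 0-1-1, 0-11-, 01---, 100-1
PI chart (minterm → PIs covering it):
  1 | -0-01,-000-,0--01,0-00-
  6 | 0-11-  (sole → essential)
  7 | 0-1-1,0-11-
  8 | 0-00-,01---
  9 | 0--01,0-00-,01---
  10 | 01---  (sole → essential)
  11 | 01---  (sole → essential)
  12 | 01---  (sole → essential)
  14 | 0-11-,01---
  15 | -1111,0-1-1,0-11-,01---
  16 | -000-  (sole → essential)
  17 | -0-01,-000-,100-1
  19 | 100-1  (sole → essential)
  21 | -0-01  (sole → essential)
  31 | -1111  (sole → essential)
Essential prime implicants: -0-01, -000-, -1111, 0-11-, 01---, 100-1

6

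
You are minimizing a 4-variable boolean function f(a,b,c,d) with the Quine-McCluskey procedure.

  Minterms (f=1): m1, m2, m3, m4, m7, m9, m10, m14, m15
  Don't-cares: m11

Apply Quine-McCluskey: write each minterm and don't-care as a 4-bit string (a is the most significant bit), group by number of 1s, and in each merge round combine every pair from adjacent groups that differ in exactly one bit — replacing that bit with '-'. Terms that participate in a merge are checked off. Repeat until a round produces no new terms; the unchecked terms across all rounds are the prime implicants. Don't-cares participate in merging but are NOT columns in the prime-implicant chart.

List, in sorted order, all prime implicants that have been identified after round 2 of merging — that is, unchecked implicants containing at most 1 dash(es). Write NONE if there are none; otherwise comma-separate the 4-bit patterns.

Round 0: 0001✓ 0010✓ 0011✓ 0100 0111✓ 1001✓ 1010✓ 1011✓ 1110✓ 1111✓
Round 1: -001✓ -010✓ -011✓ -111✓ 0-11✓ 00-1✓ 001-✓ 1-10✓ 1-11✓ 10-1✓ 101-✓ 111-✓
Round 2: --11 -0-1 -01- 1-1-
PIs = {--11, -0-1, -01-, 0100, 1-1-}

0100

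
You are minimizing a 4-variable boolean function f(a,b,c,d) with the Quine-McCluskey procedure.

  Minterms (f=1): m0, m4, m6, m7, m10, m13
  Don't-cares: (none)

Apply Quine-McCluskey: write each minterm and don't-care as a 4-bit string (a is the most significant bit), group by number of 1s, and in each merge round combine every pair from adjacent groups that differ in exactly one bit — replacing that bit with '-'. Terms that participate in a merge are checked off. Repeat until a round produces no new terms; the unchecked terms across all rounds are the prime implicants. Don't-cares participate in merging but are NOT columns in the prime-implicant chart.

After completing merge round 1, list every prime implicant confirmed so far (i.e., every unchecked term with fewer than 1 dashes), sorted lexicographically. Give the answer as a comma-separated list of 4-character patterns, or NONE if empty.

Round 0: 0000✓ 0100✓ 0110✓ 0111✓ 1010 1101
Round 1: 0-00 01-0 011-
PIs = {0-00, 01-0, 011-, 1010, 1101}

1010, 1101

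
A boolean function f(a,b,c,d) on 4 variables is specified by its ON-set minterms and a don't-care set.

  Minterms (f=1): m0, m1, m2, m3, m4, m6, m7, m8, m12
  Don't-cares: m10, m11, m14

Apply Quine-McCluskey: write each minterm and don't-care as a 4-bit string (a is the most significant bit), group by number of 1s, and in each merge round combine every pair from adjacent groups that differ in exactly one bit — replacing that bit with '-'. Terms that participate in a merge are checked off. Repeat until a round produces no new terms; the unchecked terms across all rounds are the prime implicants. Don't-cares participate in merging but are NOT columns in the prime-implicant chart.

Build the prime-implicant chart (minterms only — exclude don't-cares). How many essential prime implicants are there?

size-2^0 implicants → 0000(✓)  0001(✓)  0010(✓)  0011(✓)  0100(✓)  0110(✓)  0111(✓)  1000(✓)  1010(✓)  1011(✓)  1100(✓)  1110(✓)
size-2^1 implicants → -000(✓)  -010(✓)  -011(✓)  -100(✓)  -110(✓)  0-00(✓)  0-10(✓)  0-11(✓)  00-0(✓)  00-1(✓)  000-(✓)  001-(✓)  01-0(✓)  011-(✓)  1-00(✓)  1-10(✓)  10-0(✓)  101-(✓)  11-0(✓)
size-2^2 implicants → --00(✓)  --10(✓)  -0-0(✓)  -01-  -1-0(✓)  0--0(✓)  0-1-  00--  1--0(✓)
size-2^3 implicants → ---0
Unchecked terms (primes): ---0, -01-, 0-1-, 00--
Minterm coverage:
  m0 ⊆ ---0,00--
  m1 ⊆ 00-- [E]
  m2 ⊆ ---0,-01-,0-1-,00--
  m3 ⊆ -01-,0-1-,00--
  m4 ⊆ ---0 [E]
  m6 ⊆ ---0,0-1-
  m7 ⊆ 0-1- [E]
  m8 ⊆ ---0 [E]
  m12 ⊆ ---0 [E]
E = {---0, 0-1-, 00--}

3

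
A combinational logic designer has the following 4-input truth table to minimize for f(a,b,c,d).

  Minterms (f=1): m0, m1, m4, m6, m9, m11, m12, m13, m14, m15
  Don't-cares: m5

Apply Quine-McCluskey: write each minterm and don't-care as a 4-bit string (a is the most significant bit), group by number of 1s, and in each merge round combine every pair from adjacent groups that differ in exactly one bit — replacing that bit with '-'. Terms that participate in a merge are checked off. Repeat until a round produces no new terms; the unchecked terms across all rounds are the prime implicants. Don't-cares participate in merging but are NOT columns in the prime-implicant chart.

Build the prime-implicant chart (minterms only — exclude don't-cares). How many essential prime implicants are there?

3

[col 0] 0000*, 0001*, 0100*, 0101*, 0110*, 1001*, 1011*, 1100*, 1101*, 1110*, 1111*
[col 1] -001*, -100*, -101*, -110*, 0-00*, 0-01*, 000-*, 01-0*, 010-*, 1-01*, 1-11*, 10-1*, 11-0*, 11-1*, 110-*, 111-*
[col 2] --01, -1-0, -10-, 0-0-, 1--1, 11--
Prime implicants: --01, -1-0, -10-, 0-0-, 1--1, 11--
PI chart (minterm → PIs covering it):
  0 | 0-0-  (sole → essential)
  1 | --01,0-0-
  4 | -1-0,-10-,0-0-
  6 | -1-0  (sole → essential)
  9 | --01,1--1
  11 | 1--1  (sole → essential)
  12 | -1-0,-10-,11--
  13 | --01,-10-,1--1,11--
  14 | -1-0,11--
  15 | 1--1,11--
Essential prime implicants: -1-0, 0-0-, 1--1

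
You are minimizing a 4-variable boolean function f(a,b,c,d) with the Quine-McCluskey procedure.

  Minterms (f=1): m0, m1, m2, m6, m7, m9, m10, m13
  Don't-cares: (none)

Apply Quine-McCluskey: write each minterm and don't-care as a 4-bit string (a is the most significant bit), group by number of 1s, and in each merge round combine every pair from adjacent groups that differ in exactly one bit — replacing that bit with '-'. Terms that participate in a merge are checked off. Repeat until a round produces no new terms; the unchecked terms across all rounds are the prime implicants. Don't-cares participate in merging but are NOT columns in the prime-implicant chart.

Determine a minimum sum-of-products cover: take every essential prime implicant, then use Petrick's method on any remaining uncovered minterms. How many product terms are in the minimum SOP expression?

4

size-2^0 implicants → 0000(✓)  0001(✓)  0010(✓)  0110(✓)  0111(✓)  1001(✓)  1010(✓)  1101(✓)
size-2^1 implicants → -001  -010  0-10  00-0  000-  011-  1-01
Unchecked terms (primes): -001, -010, 0-10, 00-0, 000-, 011-, 1-01
Minterm coverage:
  m0 ⊆ 00-0,000-
  m1 ⊆ -001,000-
  m2 ⊆ -010,0-10,00-0
  m6 ⊆ 0-10,011-
  m7 ⊆ 011- [E]
  m9 ⊆ -001,1-01
  m10 ⊆ -010 [E]
  m13 ⊆ 1-01 [E]
E = {-010, 011-, 1-01}
Petrick residual → 000-
Cover = b'cd' + a'b'c' + a'bc + ac'd  |cover|=4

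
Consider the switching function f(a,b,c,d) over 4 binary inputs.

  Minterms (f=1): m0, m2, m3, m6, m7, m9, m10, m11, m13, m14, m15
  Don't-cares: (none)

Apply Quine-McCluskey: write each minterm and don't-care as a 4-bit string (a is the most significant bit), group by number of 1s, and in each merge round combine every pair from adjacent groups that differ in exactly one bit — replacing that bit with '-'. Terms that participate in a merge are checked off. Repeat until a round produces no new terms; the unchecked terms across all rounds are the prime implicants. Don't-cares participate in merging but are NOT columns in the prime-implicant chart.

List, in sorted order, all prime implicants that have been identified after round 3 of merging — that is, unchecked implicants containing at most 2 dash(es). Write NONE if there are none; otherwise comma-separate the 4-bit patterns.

00-0, 1--1

Round 0: 0000✓ 0010✓ 0011✓ 0110✓ 0111✓ 1001✓ 1010✓ 1011✓ 1101✓ 1110✓ 1111✓
Round 1: -010✓ -011✓ -110✓ -111✓ 0-10✓ 0-11✓ 00-0 001-✓ 011-✓ 1-01✓ 1-10✓ 1-11✓ 10-1✓ 101-✓ 11-1✓ 111-✓
Round 2: --10✓ --11✓ -01-✓ -11-✓ 0-1-✓ 1--1 1-1-✓
Round 3: --1-
PIs = {--1-, 00-0, 1--1}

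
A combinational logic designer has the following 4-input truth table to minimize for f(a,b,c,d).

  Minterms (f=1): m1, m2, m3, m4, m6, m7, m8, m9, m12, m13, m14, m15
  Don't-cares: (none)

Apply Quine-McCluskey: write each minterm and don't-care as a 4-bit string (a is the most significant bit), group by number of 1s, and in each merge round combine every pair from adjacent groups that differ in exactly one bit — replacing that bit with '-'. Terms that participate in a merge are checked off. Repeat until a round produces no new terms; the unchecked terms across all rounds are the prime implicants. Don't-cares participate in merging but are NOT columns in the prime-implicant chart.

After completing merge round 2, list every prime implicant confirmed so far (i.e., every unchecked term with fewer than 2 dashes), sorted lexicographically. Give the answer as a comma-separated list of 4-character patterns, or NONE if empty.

[col 0] 0001*, 0010*, 0011*, 0100*, 0110*, 0111*, 1000*, 1001*, 1100*, 1101*, 1110*, 1111*
[col 1] -001, -100*, -110*, -111*, 0-10*, 0-11*, 00-1, 001-*, 01-0*, 011-*, 1-00*, 1-01*, 100-*, 11-0*, 11-1*, 110-*, 111-*
[col 2] -1-0, -11-, 0-1-, 1-0-, 11--
Prime implicants: -001, -1-0, -11-, 0-1-, 00-1, 1-0-, 11--

-001, 00-1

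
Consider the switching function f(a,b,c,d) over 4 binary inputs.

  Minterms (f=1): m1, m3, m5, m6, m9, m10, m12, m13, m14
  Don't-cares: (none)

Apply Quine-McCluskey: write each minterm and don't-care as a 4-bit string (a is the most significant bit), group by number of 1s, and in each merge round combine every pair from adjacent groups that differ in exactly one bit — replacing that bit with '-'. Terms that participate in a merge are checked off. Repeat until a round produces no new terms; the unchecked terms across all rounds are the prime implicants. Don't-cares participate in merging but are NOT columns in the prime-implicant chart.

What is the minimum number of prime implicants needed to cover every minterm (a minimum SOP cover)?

[col 0] 0001*, 0011*, 0101*, 0110*, 1001*, 1010*, 1100*, 1101*, 1110*
[col 1] -001*, -101*, -110, 0-01*, 00-1, 1-01*, 1-10, 11-0, 110-
[col 2] --01
Prime implicants: --01, -110, 00-1, 1-10, 11-0, 110-
PI chart (minterm → PIs covering it):
  1 | --01,00-1
  3 | 00-1  (sole → essential)
  5 | --01  (sole → essential)
  6 | -110  (sole → essential)
  9 | --01  (sole → essential)
  10 | 1-10  (sole → essential)
  12 | 11-0,110-
  13 | --01,110-
  14 | -110,1-10,11-0
Essential prime implicants: --01, -110, 00-1, 1-10
Petrick residual → 11-0
Minimum SOP uses 5 PIs: c'd + bcd' + a'b'd + acd' + abd'

5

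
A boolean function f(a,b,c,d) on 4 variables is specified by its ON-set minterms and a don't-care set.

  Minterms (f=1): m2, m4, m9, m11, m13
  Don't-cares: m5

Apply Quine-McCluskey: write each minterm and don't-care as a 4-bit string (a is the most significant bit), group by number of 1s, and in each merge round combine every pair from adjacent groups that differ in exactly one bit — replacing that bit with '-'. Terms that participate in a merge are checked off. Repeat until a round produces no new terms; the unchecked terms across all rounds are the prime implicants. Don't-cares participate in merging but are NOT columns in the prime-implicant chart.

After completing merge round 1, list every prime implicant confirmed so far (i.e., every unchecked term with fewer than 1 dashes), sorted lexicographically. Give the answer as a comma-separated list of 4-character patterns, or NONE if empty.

0010

[col 0] 0010, 0100*, 0101*, 1001*, 1011*, 1101*
[col 1] -101, 010-, 1-01, 10-1
Prime implicants: -101, 0010, 010-, 1-01, 10-1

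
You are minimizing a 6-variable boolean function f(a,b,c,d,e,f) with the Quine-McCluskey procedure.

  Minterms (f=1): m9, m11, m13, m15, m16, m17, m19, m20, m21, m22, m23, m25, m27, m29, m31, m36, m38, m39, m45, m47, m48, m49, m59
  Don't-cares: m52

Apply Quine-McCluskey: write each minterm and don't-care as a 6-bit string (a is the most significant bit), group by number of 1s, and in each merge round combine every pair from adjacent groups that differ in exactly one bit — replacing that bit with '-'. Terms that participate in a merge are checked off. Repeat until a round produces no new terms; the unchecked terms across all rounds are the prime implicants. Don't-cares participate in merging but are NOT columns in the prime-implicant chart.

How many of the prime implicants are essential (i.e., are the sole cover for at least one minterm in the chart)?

6

[col 0] 001001*, 001011*, 001101*, 001111*, 010000*, 010001*, 010011*, 010100*, 010101*, 010110*, 010111*, 011001*, 011011*, 011101*, 011111*, 100100*, 100110*, 100111*, 101101*, 101111*, 110000*, 110001*, 110100*, 111011*
[col 1] -01101*, -01111*, -10000*, -10001*, -10100*, -11011, 0-1001*, 0-1011*, 0-1101*, 0-1111*, 001-01*, 001-11*, 0010-1*, 0011-1*, 01-001*, 01-011*, 01-101*, 01-111*, 010-00*, 010-01*, 010-11*, 0100-1*, 01000-*, 0101-0*, 0101-1*, 01010-*, 01011-*, 011-01*, 011-11*, 0110-1*, 0111-1*, 1-0100, 10-111, 1001-0, 10011-, 1011-1*, 110-00*, 11000-*
[col 2] -011-1, -10-00, -1000-, 0-1-01*, 0-1-11*, 0-10-1*, 0-11-1*, 001--1*, 01--01*, 01--11*, 01-0-1*, 01-1-1*, 010--1*, 010-0-, 0101--, 011--1*
[col 3] 0-1--1, 01---1
Prime implicants: -011-1, -10-00, -1000-, -11011, 0-1--1, 01---1, 010-0-, 0101--, 1-0100, 10-111, 1001-0, 10011-
PI chart (minterm → PIs covering it):
  9 | 0-1--1  (sole → essential)
  11 | 0-1--1  (sole → essential)
  13 | -011-1,0-1--1
  15 | -011-1,0-1--1
  16 | -10-00,-1000-,010-0-
  17 | -1000-,01---1,010-0-
  19 | 01---1  (sole → essential)
  20 | -10-00,010-0-,0101--
  21 | 01---1,010-0-,0101--
  22 | 0101--  (sole → essential)
  23 | 01---1,0101--
  25 | 0-1--1,01---1
  27 | -11011,0-1--1,01---1
  29 | 0-1--1,01---1
  31 | 0-1--1,01---1
  36 | 1-0100,1001-0
  38 | 1001-0,10011-
  39 | 10-111,10011-
  45 | -011-1  (sole → essential)
  47 | -011-1,10-111
  48 | -10-00,-1000-
  49 | -1000-  (sole → essential)
  59 | -11011  (sole → essential)
Essential prime implicants: -011-1, -1000-, -11011, 0-1--1, 01---1, 0101--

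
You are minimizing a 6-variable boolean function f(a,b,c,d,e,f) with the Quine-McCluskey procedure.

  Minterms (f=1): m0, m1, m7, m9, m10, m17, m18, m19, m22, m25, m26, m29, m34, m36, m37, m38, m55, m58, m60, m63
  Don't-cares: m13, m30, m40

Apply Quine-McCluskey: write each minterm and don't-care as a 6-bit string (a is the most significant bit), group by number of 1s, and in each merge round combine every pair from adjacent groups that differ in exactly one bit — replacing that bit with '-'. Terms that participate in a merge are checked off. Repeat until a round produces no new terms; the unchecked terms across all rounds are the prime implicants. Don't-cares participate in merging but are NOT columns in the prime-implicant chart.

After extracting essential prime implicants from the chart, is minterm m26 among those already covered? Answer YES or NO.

YES

Round 0: 000000✓ 000001✓ 000111 001001✓ 001010✓ 001101✓ 010001✓ 010010✓ 010011✓ 010110✓ 011001✓ 011010✓ 011101✓ 011110✓ 100010✓ 100100✓ 100101✓ 100110✓ 101000 110111✓ 111010✓ 111100 111111✓
Round 1: -11010 0-0001✓ 0-1001✓ 0-1010 0-1101✓ 00-001✓ 00000- 001-01✓ 01-001✓ 01-010✓ 01-110✓ 010-10✓ 0100-1 01001- 011-01✓ 011-10✓ 100-10 1001-0 10010- 11-111
Round 2: 0--001 0-1-01 01--10
PIs = {-11010, 0--001, 0-1-01, 0-1010, 00000-, 000111, 01--10, 0100-1, 01001-, 100-10, 1001-0, 10010-, 101000, 11-111, 111100}
Coverage chart:
  m0: 00000- ←essential
  m1: 0--001,00000-
  m7: 000111 ←essential
  m9: 0--001,0-1-01
  m10: 0-1010 ←essential
  m17: 0--001,0100-1
  m18: 01--10,01001-
  m19: 0100-1,01001-
  m22: 01--10 ←essential
  m25: 0--001,0-1-01
  m26: -11010,0-1010,01--10
  m29: 0-1-01 ←essential
  m34: 100-10 ←essential
  m36: 1001-0,10010-
  m37: 10010- ←essential
  m38: 100-10,1001-0
  m55: 11-111 ←essential
  m58: -11010 ←essential
  m60: 111100 ←essential
  m63: 11-111 ←essential
Essential: -11010, 0-1-01, 0-1010, 00000-, 000111, 01--10, 100-10, 10010-, 11-111, 111100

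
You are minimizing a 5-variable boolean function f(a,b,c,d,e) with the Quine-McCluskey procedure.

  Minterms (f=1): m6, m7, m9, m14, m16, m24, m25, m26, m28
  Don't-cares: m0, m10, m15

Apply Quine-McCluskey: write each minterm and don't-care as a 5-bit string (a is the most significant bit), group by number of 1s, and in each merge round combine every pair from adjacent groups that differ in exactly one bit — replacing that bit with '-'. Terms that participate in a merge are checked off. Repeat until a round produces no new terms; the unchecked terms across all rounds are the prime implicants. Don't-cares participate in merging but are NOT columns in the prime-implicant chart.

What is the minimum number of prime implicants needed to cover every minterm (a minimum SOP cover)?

[col 0] 00000*, 00110*, 00111*, 01001*, 01010*, 01110*, 01111*, 10000*, 11000*, 11001*, 11010*, 11100*
[col 1] -0000, -1001, -1010, 0-110*, 0-111*, 0011-*, 01-10, 0111-*, 1-000, 11-00, 110-0, 1100-
[col 2] 0-11-
Prime implicants: -0000, -1001, -1010, 0-11-, 01-10, 1-000, 11-00, 110-0, 1100-
PI chart (minterm → PIs covering it):
  6 | 0-11-  (sole → essential)
  7 | 0-11-  (sole → essential)
  9 | -1001  (sole → essential)
  14 | 0-11-,01-10
  16 | -0000,1-000
  24 | 1-000,11-00,110-0,1100-
  25 | -1001,1100-
  26 | -1010,110-0
  28 | 11-00  (sole → essential)
Essential prime implicants: -1001, 0-11-, 11-00
Petrick residual → -0000, -1010
Minimum SOP uses 5 PIs: b'c'd'e' + bc'd'e + bc'de' + a'cd + abd'e'

5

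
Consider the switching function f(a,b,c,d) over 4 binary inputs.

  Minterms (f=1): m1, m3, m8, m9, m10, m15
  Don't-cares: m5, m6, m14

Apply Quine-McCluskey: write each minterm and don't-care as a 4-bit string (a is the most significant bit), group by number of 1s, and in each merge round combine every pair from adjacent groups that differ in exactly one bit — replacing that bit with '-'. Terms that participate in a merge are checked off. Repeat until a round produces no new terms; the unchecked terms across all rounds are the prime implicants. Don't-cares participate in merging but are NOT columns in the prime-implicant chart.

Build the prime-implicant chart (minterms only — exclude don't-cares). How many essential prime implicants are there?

2

[col 0] 0001*, 0011*, 0101*, 0110*, 1000*, 1001*, 1010*, 1110*, 1111*
[col 1] -001, -110, 0-01, 00-1, 1-10, 10-0, 100-, 111-
Prime implicants: -001, -110, 0-01, 00-1, 1-10, 10-0, 100-, 111-
PI chart (minterm → PIs covering it):
  1 | -001,0-01,00-1
  3 | 00-1  (sole → essential)
  8 | 10-0,100-
  9 | -001,100-
  10 | 1-10,10-0
  15 | 111-  (sole → essential)
Essential prime implicants: 00-1, 111-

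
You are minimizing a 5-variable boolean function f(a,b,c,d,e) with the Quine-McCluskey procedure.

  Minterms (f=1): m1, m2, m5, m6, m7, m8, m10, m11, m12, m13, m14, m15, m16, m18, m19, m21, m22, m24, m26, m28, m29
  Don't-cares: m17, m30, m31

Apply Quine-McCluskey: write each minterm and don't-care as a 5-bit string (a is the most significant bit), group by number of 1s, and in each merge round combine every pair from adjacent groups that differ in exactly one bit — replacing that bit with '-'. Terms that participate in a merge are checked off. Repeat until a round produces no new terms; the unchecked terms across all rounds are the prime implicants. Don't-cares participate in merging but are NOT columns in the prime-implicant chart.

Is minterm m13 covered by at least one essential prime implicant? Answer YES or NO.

NO

[col 0] 00001*, 00010*, 00101*, 00110*, 00111*, 01000*, 01010*, 01011*, 01100*, 01101*, 01110*, 01111*, 10000*, 10001*, 10010*, 10011*, 10101*, 10110*, 11000*, 11010*, 11100*, 11101*, 11110*, 11111*
[col 1] -0001*, -0010*, -0101*, -0110*, -1000*, -1010*, -1100*, -1101*, -1110*, -1111*, 0-010*, 0-101*, 0-110*, 0-111*, 00-01*, 00-10*, 001-1*, 0011-*, 01-00*, 01-10*, 01-11*, 010-0*, 0101-*, 011-0*, 011-1*, 0110-*, 0111-*, 1-000*, 1-010*, 1-101*, 1-110*, 10-01*, 10-10*, 100-0*, 100-1*, 1000-*, 1001-*, 11-00*, 11-10*, 110-0*, 111-0*, 111-1*, 1110-*, 1111-*
[col 2] --010*, --101, --110*, -0-01, -0-10*, -1-00*, -1-10*, -10-0*, -11-0*, -11-1*, -110-*, -111-*, 0--10*, 0-1-1, 0-11-, 01--0*, 01-1-, 011--*, 1--10*, 1-0-0, 100--, 11--0*, 111--*
[col 3] ---10, -1--0, -11--
Prime implicants: ---10, --101, -0-01, -1--0, -11--, 0-1-1, 0-11-, 01-1-, 1-0-0, 100--
PI chart (minterm → PIs covering it):
  1 | -0-01  (sole → essential)
  2 | ---10  (sole → essential)
  5 | --101,-0-01,0-1-1
  6 | ---10,0-11-
  7 | 0-1-1,0-11-
  8 | -1--0  (sole → essential)
  10 | ---10,-1--0,01-1-
  11 | 01-1-  (sole → essential)
  12 | -1--0,-11--
  13 | --101,-11--,0-1-1
  14 | ---10,-1--0,-11--,0-11-,01-1-
  15 | -11--,0-1-1,0-11-,01-1-
  16 | 1-0-0,100--
  18 | ---10,1-0-0,100--
  19 | 100--  (sole → essential)
  21 | --101,-0-01
  22 | ---10  (sole → essential)
  24 | -1--0,1-0-0
  26 | ---10,-1--0,1-0-0
  28 | -1--0,-11--
  29 | --101,-11--
Essential prime implicants: ---10, -0-01, -1--0, 01-1-, 100--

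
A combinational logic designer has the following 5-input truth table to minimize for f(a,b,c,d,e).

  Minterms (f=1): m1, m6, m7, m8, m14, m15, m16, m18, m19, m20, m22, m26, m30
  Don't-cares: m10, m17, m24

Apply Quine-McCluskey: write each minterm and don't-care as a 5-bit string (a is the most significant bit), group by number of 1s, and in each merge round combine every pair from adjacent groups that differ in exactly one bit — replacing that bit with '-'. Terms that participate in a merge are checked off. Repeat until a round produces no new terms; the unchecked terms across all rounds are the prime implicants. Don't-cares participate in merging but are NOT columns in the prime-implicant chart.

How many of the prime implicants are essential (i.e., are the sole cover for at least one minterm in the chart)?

5

size-2^0 implicants → 00001(✓)  00110(✓)  00111(✓)  01000(✓)  01010(✓)  01110(✓)  01111(✓)  10000(✓)  10001(✓)  10010(✓)  10011(✓)  10100(✓)  10110(✓)  11000(✓)  11010(✓)  11110(✓)
size-2^1 implicants → -0001  -0110(✓)  -1000(✓)  -1010(✓)  -1110(✓)  0-110(✓)  0-111(✓)  0011-(✓)  01-10(✓)  010-0(✓)  0111-(✓)  1-000(✓)  1-010(✓)  1-110(✓)  10-00(✓)  10-10(✓)  100-0(✓)  100-1(✓)  1000-(✓)  1001-(✓)  101-0(✓)  11-10(✓)  110-0(✓)
size-2^2 implicants → --110  -1-10  -10-0  0-11-  1--10  1-0-0  10--0  100--
Unchecked terms (primes): --110, -0001, -1-10, -10-0, 0-11-, 1--10, 1-0-0, 10--0, 100--
Minterm coverage:
  m1 ⊆ -0001 [E]
  m6 ⊆ --110,0-11-
  m7 ⊆ 0-11- [E]
  m8 ⊆ -10-0 [E]
  m14 ⊆ --110,-1-10,0-11-
  m15 ⊆ 0-11- [E]
  m16 ⊆ 1-0-0,10--0,100--
  m18 ⊆ 1--10,1-0-0,10--0,100--
  m19 ⊆ 100-- [E]
  m20 ⊆ 10--0 [E]
  m22 ⊆ --110,1--10,10--0
  m26 ⊆ -1-10,-10-0,1--10,1-0-0
  m30 ⊆ --110,-1-10,1--10
E = {-0001, -10-0, 0-11-, 10--0, 100--}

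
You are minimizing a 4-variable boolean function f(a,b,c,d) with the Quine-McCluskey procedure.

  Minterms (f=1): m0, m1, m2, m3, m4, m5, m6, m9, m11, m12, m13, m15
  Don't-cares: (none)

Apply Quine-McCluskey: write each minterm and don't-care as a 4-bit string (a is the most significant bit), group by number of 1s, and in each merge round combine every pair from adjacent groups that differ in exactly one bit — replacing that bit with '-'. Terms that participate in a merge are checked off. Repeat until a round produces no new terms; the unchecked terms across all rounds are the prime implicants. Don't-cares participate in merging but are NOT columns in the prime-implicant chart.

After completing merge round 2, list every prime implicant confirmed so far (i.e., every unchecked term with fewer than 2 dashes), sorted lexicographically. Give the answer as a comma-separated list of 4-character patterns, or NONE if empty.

Round 0: 0000✓ 0001✓ 0010✓ 0011✓ 0100✓ 0101✓ 0110✓ 1001✓ 1011✓ 1100✓ 1101✓ 1111✓
Round 1: -001✓ -011✓ -100✓ -101✓ 0-00✓ 0-01✓ 0-10✓ 00-0✓ 00-1✓ 000-✓ 001-✓ 01-0✓ 010-✓ 1-01✓ 1-11✓ 10-1✓ 11-1✓ 110-✓
Round 2: --01 -0-1 -10- 0--0 0-0- 00-- 1--1
PIs = {--01, -0-1, -10-, 0--0, 0-0-, 00--, 1--1}

NONE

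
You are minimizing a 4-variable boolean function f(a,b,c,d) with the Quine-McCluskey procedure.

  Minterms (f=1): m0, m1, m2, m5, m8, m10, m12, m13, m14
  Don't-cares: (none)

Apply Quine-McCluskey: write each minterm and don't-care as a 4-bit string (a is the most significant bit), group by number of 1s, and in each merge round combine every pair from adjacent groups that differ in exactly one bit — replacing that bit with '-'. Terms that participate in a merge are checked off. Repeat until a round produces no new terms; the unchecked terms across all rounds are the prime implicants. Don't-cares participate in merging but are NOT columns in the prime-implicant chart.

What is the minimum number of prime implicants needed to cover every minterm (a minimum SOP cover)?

[col 0] 0000*, 0001*, 0010*, 0101*, 1000*, 1010*, 1100*, 1101*, 1110*
[col 1] -000*, -010*, -101, 0-01, 00-0*, 000-, 1-00*, 1-10*, 10-0*, 11-0*, 110-
[col 2] -0-0, 1--0
Prime implicants: -0-0, -101, 0-01, 000-, 1--0, 110-
PI chart (minterm → PIs covering it):
  0 | -0-0,000-
  1 | 0-01,000-
  2 | -0-0  (sole → essential)
  5 | -101,0-01
  8 | -0-0,1--0
  10 | -0-0,1--0
  12 | 1--0,110-
  13 | -101,110-
  14 | 1--0  (sole → essential)
Essential prime implicants: -0-0, 1--0
Petrick residual → -101, 0-01
Minimum SOP uses 4 PIs: b'd' + bc'd + a'c'd + ad'

4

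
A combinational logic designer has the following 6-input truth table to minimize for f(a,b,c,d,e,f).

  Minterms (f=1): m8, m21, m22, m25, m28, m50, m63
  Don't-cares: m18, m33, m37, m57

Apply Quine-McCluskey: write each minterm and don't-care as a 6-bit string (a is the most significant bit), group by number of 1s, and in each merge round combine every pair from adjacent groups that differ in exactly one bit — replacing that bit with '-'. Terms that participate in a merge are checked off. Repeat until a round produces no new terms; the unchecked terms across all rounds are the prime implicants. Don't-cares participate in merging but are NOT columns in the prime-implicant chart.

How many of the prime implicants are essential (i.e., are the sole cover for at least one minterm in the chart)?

Round 0: 001000 010010✓ 010101 010110✓ 011001✓ 011100 100001✓ 100101✓ 110010✓ 111001✓ 111111
Round 1: -10010 -11001 010-10 100-01
PIs = {-10010, -11001, 001000, 010-10, 010101, 011100, 100-01, 111111}
Coverage chart:
  m8: 001000 ←essential
  m21: 010101 ←essential
  m22: 010-10 ←essential
  m25: -11001 ←essential
  m28: 011100 ←essential
  m50: -10010 ←essential
  m63: 111111 ←essential
Essential: -10010, -11001, 001000, 010-10, 010101, 011100, 111111

7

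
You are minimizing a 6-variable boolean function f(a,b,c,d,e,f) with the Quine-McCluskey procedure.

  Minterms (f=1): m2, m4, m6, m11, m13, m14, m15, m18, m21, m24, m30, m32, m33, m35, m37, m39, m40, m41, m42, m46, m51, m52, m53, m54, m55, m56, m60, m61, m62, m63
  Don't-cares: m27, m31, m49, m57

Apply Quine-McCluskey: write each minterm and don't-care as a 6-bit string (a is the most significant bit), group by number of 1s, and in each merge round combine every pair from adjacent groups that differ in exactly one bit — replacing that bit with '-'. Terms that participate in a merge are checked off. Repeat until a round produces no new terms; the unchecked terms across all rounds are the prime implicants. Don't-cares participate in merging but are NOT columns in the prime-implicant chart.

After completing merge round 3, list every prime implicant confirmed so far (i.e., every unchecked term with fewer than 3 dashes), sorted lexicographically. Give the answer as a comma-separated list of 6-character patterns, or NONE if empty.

--1110, -10101, -11000, -1111-, 0-0010, 0-1-11, 0-111-, 00-110, 000-10, 0001-0, 0011-1, 1--001, 1-100-, 10-00-, 101-10, 1010-0, 11--01, 111-0-

size-2^0 implicants → 000010(✓)  000100(✓)  000110(✓)  001011(✓)  001101(✓)  001110(✓)  001111(✓)  010010(✓)  010101(✓)  011000(✓)  011011(✓)  011110(✓)  011111(✓)  100000(✓)  100001(✓)  100011(✓)  100101(✓)  100111(✓)  101000(✓)  101001(✓)  101010(✓)  101110(✓)  110001(✓)  110011(✓)  110100(✓)  110101(✓)  110110(✓)  110111(✓)  111000(✓)  111001(✓)  111100(✓)  111101(✓)  111110(✓)  111111(✓)
size-2^1 implicants → -01110(✓)  -10101  -11000  -11110(✓)  -11111(✓)  0-0010  0-1011(✓)  0-1110(✓)  0-1111(✓)  00-110  000-10  0001-0  001-11(✓)  0011-1  00111-(✓)  011-11(✓)  01111-(✓)  1-0001(✓)  1-0011(✓)  1-0101(✓)  1-0111(✓)  1-1000(✓)  1-1001(✓)  1-1110(✓)  10-000(✓)  10-001(✓)  100-01(✓)  100-11(✓)  1000-1(✓)  10000-(✓)  1001-1(✓)  101-10  1010-0  10100-(✓)  11-001(✓)  11-100(✓)  11-101(✓)  11-110(✓)  11-111(✓)  110-01(✓)  110-11(✓)  1100-1(✓)  1101-0(✓)  1101-1(✓)  11010-(✓)  11011-(✓)  111-00(✓)  111-01(✓)  11100-(✓)  1111-0(✓)  1111-1(✓)  11110-(✓)  11111-(✓)
size-2^2 implicants → --1110  -1111-  0-1-11  0-111-  1--001  1-0-01(✓)  1-0-11(✓)  1-00-1(✓)  1-01-1(✓)  1-100-  10-00-  100--1(✓)  11--01  11-1-0(✓)  11-1-1(✓)  11-10-(✓)  11-11-(✓)  110--1(✓)  1101--(✓)  111-0-  1111--(✓)
size-2^3 implicants → 1-0--1  11-1--
Unchecked terms (primes): --1110, -10101, -11000, -1111-, 0-0010, 0-1-11, 0-111-, 00-110, 000-10, 0001-0, 0011-1, 1--001, 1-0--1, 1-100-, 10-00-, 101-10, 1010-0, 11--01, 11-1--, 111-0-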